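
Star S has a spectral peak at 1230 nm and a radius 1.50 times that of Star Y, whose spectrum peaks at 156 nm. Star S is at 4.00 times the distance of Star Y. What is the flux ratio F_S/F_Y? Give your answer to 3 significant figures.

Wien's law: T_S/T_Y = λ_Y/λ_S = 156/1230 = 0.1268.
L_S/L_Y = (R_S/R_Y)²(T_S/T_Y)⁴ = (1.50)²(0.1268)⁴ = 5.822×10^-4.
F_S/F_Y = (L_S/L_Y)/(d_S/d_Y)² = 5.822×10^-4/(4.00)² = 3.639×10^-5.

3.64×10^-5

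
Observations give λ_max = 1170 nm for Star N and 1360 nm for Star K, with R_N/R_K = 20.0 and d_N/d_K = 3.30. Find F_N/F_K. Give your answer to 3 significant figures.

67.1

Wien's law: T_N/T_K = λ_K/λ_N = 1360/1170 = 1.162.
L_N/L_K = (R_N/R_K)²(T_N/T_K)⁴ = (20.0)²(1.162)⁴ = 730.3.
F_N/F_K = (L_N/L_K)/(d_N/d_K)² = 730.3/(3.30)² = 67.06.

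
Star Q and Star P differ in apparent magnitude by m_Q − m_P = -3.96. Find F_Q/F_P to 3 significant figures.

F_Q/F_P = 10^(−(m_Q − m_P)/2.5) = 10^(3.96/2.5) = 10^1.584 = 38.37.

38.4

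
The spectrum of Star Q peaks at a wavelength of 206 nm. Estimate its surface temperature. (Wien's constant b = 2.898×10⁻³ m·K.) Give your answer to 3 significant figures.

1.41×10^4 K

T = b/λ_max = 2.898×10⁻³ / (206×10⁻⁹) = 1.407×10^4 K.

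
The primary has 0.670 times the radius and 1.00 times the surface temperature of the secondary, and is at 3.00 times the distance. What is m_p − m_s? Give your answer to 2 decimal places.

3.26

L_p/L_s = (0.670)²(1.00)⁴ = 0.4489.
F_p/F_s = (L_p/L_s)/(d_p/d_s)² = 0.4489/9.000 = 0.04988.
m_p − m_s = −2.5 log₁₀(0.04988) = 3.26.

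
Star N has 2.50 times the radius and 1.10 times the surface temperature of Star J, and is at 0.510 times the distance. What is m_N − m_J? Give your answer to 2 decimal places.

-3.87

L_N/L_J = (2.50)²(1.10)⁴ = 9.151.
F_N/F_J = (L_N/L_J)/(d_N/d_J)² = 9.151/0.2601 = 35.18.
m_N − m_J = −2.5 log₁₀(35.18) = -3.87.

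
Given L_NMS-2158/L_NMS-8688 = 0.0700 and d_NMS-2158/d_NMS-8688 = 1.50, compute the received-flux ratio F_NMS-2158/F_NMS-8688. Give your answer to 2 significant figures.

F = L/(4πd²), so F_NMS-2158/F_NMS-8688 = (L_NMS-2158/L_NMS-8688) / (d_NMS-2158/d_NMS-8688)²
= 0.0700 / (1.50)² = 0.0700 / 2.250 = 0.03111.

0.031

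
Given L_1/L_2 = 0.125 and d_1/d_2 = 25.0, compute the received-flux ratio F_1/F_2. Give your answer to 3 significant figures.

F = L/(4πd²), so F_1/F_2 = (L_1/L_2) / (d_1/d_2)²
= 0.125 / (25.0)² = 0.125 / 625.0 = 2.000×10^-4.

2.00×10^-4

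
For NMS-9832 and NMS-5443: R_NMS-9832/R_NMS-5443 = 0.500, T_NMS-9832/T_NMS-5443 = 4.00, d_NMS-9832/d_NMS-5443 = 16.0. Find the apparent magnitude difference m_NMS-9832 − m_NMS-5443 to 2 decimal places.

L_NMS-9832/L_NMS-5443 = (0.500)²(4.00)⁴ = 64.00.
F_NMS-9832/F_NMS-5443 = (L_NMS-9832/L_NMS-5443)/(d_NMS-9832/d_NMS-5443)² = 64.00/256.0 = 0.2500.
m_NMS-9832 − m_NMS-5443 = −2.5 log₁₀(0.2500) = 1.51.

1.51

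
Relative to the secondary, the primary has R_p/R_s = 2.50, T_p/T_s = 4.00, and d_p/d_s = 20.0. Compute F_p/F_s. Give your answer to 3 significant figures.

4.00

L_p/L_s = (R_p/R_s)²(T_p/T_s)⁴ = (2.50)² × (4.00)⁴ = 1600.
F_p/F_s = (L_p/L_s)/(d_p/d_s)² = 1600 / (20.0)² = 4.000.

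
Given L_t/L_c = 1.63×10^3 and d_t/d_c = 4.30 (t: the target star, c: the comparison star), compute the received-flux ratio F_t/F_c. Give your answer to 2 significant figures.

88

F = L/(4πd²), so F_t/F_c = (L_t/L_c) / (d_t/d_c)²
= 1.63×10^3 / (4.30)² = 1.63×10^3 / 18.49 = 88.16.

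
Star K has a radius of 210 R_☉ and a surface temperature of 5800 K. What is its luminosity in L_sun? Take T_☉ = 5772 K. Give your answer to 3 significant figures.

L/L_☉ = (R/R_☉)² (T/T_☉)⁴ = (210)² × (5800/5772)⁴
       = 4.410×10^4 × (1.005)⁴ = 4.410×10^4 × 1.020 = 4.496×10^4.

4.50×10^4 L_sun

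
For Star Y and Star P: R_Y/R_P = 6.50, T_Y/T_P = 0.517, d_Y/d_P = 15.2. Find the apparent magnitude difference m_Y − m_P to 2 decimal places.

L_Y/L_P = (6.50)²(0.517)⁴ = 3.018.
F_Y/F_P = (L_Y/L_P)/(d_Y/d_P)² = 3.018/231.0 = 0.01306.
m_Y − m_P = −2.5 log₁₀(0.01306) = 4.71.

4.71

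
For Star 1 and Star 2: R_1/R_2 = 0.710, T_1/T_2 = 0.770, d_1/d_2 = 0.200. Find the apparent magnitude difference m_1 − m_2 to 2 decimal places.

L_1/L_2 = (0.710)²(0.770)⁴ = 0.1772.
F_1/F_2 = (L_1/L_2)/(d_1/d_2)² = 0.1772/0.04000 = 4.430.
m_1 − m_2 = −2.5 log₁₀(4.430) = -1.62.

-1.62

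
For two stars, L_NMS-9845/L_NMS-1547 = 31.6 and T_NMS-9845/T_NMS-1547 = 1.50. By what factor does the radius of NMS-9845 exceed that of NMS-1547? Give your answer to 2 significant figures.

L ∝ R²T⁴ gives R ∝ √L / T², so
R_NMS-9845/R_NMS-1547 = √(31.6) / (1.50)² = 5.621 / 2.250 = 2.498.

2.5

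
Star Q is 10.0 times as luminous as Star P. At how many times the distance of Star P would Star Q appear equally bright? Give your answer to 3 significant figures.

Equal flux requires L_Q/d_Q² = L_P/d_P², so d_Q/d_P = √(L_Q/L_P)
= √(10.0) = 3.162.

3.16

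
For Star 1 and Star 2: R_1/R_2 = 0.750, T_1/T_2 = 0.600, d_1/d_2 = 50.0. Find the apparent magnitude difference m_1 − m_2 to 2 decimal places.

11.34

L_1/L_2 = (0.750)²(0.600)⁴ = 0.07290.
F_1/F_2 = (L_1/L_2)/(d_1/d_2)² = 0.07290/2500 = 2.916×10^-5.
m_1 − m_2 = −2.5 log₁₀(2.916×10^-5) = 11.34.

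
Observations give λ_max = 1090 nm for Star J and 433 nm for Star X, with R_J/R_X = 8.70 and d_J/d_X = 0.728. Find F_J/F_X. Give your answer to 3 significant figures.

Wien's law: T_J/T_X = λ_X/λ_J = 433/1090 = 0.3972.
L_J/L_X = (R_J/R_X)²(T_J/T_X)⁴ = (8.70)²(0.3972)⁴ = 1.885.
F_J/F_X = (L_J/L_X)/(d_J/d_X)² = 1.885/(0.728)² = 3.556.

3.56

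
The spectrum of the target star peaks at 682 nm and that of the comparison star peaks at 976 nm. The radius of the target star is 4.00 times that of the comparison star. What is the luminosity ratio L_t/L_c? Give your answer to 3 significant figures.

67.1

Wien's law gives T ∝ 1/λ_max, so T_t/T_c = λ_c/λ_t = 976/682 = 1.431.
Then L ∝ R²T⁴ gives L_t/L_c = (4.00)² × (1.431)⁴ = 16.00 × 4.194 = 67.11.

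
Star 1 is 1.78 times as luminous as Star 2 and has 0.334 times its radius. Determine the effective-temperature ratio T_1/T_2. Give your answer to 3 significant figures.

2.00

L ∝ R²T⁴ gives T ∝ (L/R²)^(1/4), so
T_1/T_2 = (1.78 / 0.334²)^(1/4) = (15.96)^(1/4) = 1.999.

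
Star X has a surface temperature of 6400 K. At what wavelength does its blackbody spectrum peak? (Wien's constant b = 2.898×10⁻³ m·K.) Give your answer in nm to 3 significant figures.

λ_max = b/T = 2.898×10⁻³ / 6400 = 4.53×10^-7 m = 452.8 nm.

453 nm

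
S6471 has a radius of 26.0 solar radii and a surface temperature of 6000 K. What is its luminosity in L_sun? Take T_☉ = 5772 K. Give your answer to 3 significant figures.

789 L_sun

L/L_☉ = (R/R_☉)² (T/T_☉)⁴ = (26.0)² × (6000/5772)⁴
       = 676.0 × (1.040)⁴ = 676.0 × 1.168 = 789.3.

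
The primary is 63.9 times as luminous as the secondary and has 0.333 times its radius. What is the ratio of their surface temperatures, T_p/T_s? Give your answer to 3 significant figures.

4.90

L ∝ R²T⁴ gives T ∝ (L/R²)^(1/4), so
T_p/T_s = (63.9 / 0.333²)^(1/4) = (576.3)^(1/4) = 4.900.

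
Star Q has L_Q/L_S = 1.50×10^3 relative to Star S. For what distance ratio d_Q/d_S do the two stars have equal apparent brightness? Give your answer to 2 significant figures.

39

Equal flux requires L_Q/d_Q² = L_S/d_S², so d_Q/d_S = √(L_Q/L_S)
= √(1.50×10^3) = 38.73.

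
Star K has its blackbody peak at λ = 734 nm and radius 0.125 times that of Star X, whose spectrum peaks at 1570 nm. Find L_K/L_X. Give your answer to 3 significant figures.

0.327

Wien's law gives T ∝ 1/λ_max, so T_K/T_X = λ_X/λ_K = 1570/734 = 2.139.
Then L ∝ R²T⁴ gives L_K/L_X = (0.125)² × (2.139)⁴ = 0.01562 × 20.93 = 0.3271.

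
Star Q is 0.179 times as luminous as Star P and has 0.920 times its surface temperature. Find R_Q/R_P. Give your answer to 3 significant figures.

L ∝ R²T⁴ gives R ∝ √L / T², so
R_Q/R_P = √(0.179) / (0.920)² = 0.4231 / 0.8464 = 0.4999.

0.500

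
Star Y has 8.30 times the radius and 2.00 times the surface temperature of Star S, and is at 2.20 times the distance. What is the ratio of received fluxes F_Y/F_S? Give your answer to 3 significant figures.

228

L_Y/L_S = (R_Y/R_S)²(T_Y/T_S)⁴ = (8.30)² × (2.00)⁴ = 1102.
F_Y/F_S = (L_Y/L_S)/(d_Y/d_S)² = 1102 / (2.20)² = 227.7.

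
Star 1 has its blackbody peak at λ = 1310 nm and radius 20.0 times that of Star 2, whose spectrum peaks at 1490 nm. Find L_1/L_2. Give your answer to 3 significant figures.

Wien's law gives T ∝ 1/λ_max, so T_1/T_2 = λ_2/λ_1 = 1490/1310 = 1.137.
Then L ∝ R²T⁴ gives L_1/L_2 = (20.0)² × (1.137)⁴ = 400.0 × 1.674 = 669.5.

669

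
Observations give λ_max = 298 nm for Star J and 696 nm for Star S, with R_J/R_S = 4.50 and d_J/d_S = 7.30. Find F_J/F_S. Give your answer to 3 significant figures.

Wien's law: T_J/T_S = λ_S/λ_J = 696/298 = 2.336.
L_J/L_S = (R_J/R_S)²(T_J/T_S)⁴ = (4.50)²(2.336)⁴ = 602.6.
F_J/F_S = (L_J/L_S)/(d_J/d_S)² = 602.6/(7.30)² = 11.31.

11.3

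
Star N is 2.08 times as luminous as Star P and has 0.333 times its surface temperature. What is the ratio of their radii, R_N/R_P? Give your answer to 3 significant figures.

L ∝ R²T⁴ gives R ∝ √L / T², so
R_N/R_P = √(2.08) / (0.333)² = 1.442 / 0.1109 = 13.01.

13.0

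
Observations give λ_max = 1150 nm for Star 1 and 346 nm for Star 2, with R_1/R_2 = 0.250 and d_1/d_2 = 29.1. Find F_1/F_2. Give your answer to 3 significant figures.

Wien's law: T_1/T_2 = λ_2/λ_1 = 346/1150 = 0.3009.
L_1/L_2 = (R_1/R_2)²(T_1/T_2)⁴ = (0.250)²(0.3009)⁴ = 5.121×10^-4.
F_1/F_2 = (L_1/L_2)/(d_1/d_2)² = 5.121×10^-4/(29.1)² = 6.048×10^-7.

6.05×10^-7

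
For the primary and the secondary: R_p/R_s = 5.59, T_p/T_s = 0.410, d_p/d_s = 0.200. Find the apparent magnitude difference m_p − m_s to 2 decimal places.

L_p/L_s = (5.59)²(0.410)⁴ = 0.8830.
F_p/F_s = (L_p/L_s)/(d_p/d_s)² = 0.8830/0.04000 = 22.07.
m_p − m_s = −2.5 log₁₀(22.07) = -3.36.

-3.36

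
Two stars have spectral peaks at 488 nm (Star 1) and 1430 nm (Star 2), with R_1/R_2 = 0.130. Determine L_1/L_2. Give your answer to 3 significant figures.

Wien's law gives T ∝ 1/λ_max, so T_1/T_2 = λ_2/λ_1 = 1430/488 = 2.930.
Then L ∝ R²T⁴ gives L_1/L_2 = (0.130)² × (2.930)⁴ = 0.01690 × 73.73 = 1.246.

1.25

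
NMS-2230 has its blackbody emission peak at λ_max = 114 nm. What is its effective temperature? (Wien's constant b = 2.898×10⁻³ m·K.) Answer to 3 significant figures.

T = b/λ_max = 2.898×10⁻³ / (114×10⁻⁹) = 2.542×10^4 K.

2.54×10^4 K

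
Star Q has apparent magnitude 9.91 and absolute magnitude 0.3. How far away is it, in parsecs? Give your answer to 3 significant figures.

m − M = 5 log₁₀(d/10 pc)
9.91 − (0.3) = 9.61 = 5 log₁₀(d/10)
d = 10 × 10^(9.61/5) = 10 × 10^1.922 = 835.6 pc.

836 pc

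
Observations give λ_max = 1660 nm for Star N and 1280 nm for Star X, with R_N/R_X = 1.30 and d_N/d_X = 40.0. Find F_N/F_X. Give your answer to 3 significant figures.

Wien's law: T_N/T_X = λ_X/λ_N = 1280/1660 = 0.7711.
L_N/L_X = (R_N/R_X)²(T_N/T_X)⁴ = (1.30)²(0.7711)⁴ = 0.5974.
F_N/F_X = (L_N/L_X)/(d_N/d_X)² = 0.5974/(40.0)² = 3.734×10^-4.

3.73×10^-4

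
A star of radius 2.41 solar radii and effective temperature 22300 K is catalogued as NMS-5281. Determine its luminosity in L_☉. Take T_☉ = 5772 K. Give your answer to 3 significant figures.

1.29×10^3 L_☉

L/L_☉ = (R/R_☉)² (T/T_☉)⁴ = (2.41)² × (22300/5772)⁴
       = 5.808 × (3.863)⁴ = 5.808 × 222.8 = 1294.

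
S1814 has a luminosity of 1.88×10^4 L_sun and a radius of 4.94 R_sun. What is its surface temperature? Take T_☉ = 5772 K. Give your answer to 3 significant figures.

3.04×10^4 K

T/T_☉ = (L/L_☉)^(1/4) / (R/R_☉)^(1/2)
T = 5772 × (1.88×10^4)^(1/4) / √(4.94) = 5772 × 11.71 / 2.223 = 3.041×10^4 K.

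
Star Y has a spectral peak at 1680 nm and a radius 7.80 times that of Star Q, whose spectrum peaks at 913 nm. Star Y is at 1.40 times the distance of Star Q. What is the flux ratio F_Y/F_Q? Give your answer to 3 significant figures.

2.71

Wien's law: T_Y/T_Q = λ_Q/λ_Y = 913/1680 = 0.5435.
L_Y/L_Q = (R_Y/R_Q)²(T_Y/T_Q)⁴ = (7.80)²(0.5435)⁴ = 5.307.
F_Y/F_Q = (L_Y/L_Q)/(d_Y/d_Q)² = 5.307/(1.40)² = 2.708.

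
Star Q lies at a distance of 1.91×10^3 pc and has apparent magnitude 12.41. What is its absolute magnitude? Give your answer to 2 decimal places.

M = m − 5 log₁₀(d/10 pc) = 12.41 − 5 log₁₀(1.91×10^3/10)
  = 12.41 − 5 × 2.281 = 12.41 − 11.41 = 1.00.

1.00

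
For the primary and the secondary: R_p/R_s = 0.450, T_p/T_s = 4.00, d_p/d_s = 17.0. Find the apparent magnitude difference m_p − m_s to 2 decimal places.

L_p/L_s = (0.450)²(4.00)⁴ = 51.84.
F_p/F_s = (L_p/L_s)/(d_p/d_s)² = 51.84/289.0 = 0.1794.
m_p − m_s = −2.5 log₁₀(0.1794) = 1.87.

1.87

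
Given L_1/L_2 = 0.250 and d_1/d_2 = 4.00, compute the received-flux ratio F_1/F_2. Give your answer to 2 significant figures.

F = L/(4πd²), so F_1/F_2 = (L_1/L_2) / (d_1/d_2)²
= 0.250 / (4.00)² = 0.250 / 16.00 = 0.01562.

0.016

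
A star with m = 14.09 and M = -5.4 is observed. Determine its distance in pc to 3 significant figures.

m − M = 5 log₁₀(d/10 pc)
14.09 − (-5.4) = 19.49 = 5 log₁₀(d/10)
d = 10 × 10^(19.49/5) = 10 × 10^3.898 = 7.907×10^4 pc.

7.91×10^4 pc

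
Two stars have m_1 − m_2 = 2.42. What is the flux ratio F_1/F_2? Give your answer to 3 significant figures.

0.108

F_1/F_2 = 10^(−(m_1 − m_2)/2.5) = 10^(-2.42/2.5) = 10^-0.968 = 0.1076.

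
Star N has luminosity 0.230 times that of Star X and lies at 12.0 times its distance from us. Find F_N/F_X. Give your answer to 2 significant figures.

F = L/(4πd²), so F_N/F_X = (L_N/L_X) / (d_N/d_X)²
= 0.230 / (12.0)² = 0.230 / 144.0 = 0.001597.

0.0016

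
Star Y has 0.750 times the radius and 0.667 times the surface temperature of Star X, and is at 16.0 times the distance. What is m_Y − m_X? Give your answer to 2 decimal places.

L_Y/L_X = (0.750)²(0.667)⁴ = 0.1113.
F_Y/F_X = (L_Y/L_X)/(d_Y/d_X)² = 0.1113/256.0 = 4.349×10^-4.
m_Y − m_X = −2.5 log₁₀(4.349×10^-4) = 8.40.

8.40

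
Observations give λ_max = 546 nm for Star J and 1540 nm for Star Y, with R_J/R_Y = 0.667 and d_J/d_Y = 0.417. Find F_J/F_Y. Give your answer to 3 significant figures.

Wien's law: T_J/T_Y = λ_Y/λ_J = 1540/546 = 2.821.
L_J/L_Y = (R_J/R_Y)²(T_J/T_Y)⁴ = (0.667)²(2.821)⁴ = 28.16.
F_J/F_Y = (L_J/L_Y)/(d_J/d_Y)² = 28.16/(0.417)² = 161.9.

162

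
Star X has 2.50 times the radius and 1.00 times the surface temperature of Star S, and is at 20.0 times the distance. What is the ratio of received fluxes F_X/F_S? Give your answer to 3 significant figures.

L_X/L_S = (R_X/R_S)²(T_X/T_S)⁴ = (2.50)² × (1.00)⁴ = 6.250.
F_X/F_S = (L_X/L_S)/(d_X/d_S)² = 6.250 / (20.0)² = 0.01562.

0.0156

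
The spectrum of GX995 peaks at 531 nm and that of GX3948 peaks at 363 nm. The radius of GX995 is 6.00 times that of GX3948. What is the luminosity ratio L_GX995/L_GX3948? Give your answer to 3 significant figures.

Wien's law gives T ∝ 1/λ_max, so T_GX995/T_GX3948 = λ_GX3948/λ_GX995 = 363/531 = 0.6836.
Then L ∝ R²T⁴ gives L_GX995/L_GX3948 = (6.00)² × (0.6836)⁴ = 36.00 × 0.2184 = 7.862.

7.86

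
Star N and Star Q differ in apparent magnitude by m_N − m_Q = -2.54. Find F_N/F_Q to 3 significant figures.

10.4

F_N/F_Q = 10^(−(m_N − m_Q)/2.5) = 10^(2.54/2.5) = 10^1.016 = 10.38.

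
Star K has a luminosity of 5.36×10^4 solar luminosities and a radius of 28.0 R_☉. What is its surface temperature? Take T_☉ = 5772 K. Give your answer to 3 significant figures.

T/T_☉ = (L/L_☉)^(1/4) / (R/R_☉)^(1/2)
T = 5772 × (5.36×10^4)^(1/4) / √(28.0) = 5772 × 15.22 / 5.292 = 1.660×10^4 K.

1.66×10^4 K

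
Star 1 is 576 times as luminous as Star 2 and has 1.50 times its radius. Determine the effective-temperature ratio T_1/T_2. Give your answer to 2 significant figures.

L ∝ R²T⁴ gives T ∝ (L/R²)^(1/4), so
T_1/T_2 = (576 / 1.50²)^(1/4) = (256.0)^(1/4) = 4.000.

4.0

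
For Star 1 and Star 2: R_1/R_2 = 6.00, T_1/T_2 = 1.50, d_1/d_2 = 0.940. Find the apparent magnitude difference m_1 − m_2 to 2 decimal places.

L_1/L_2 = (6.00)²(1.50)⁴ = 182.2.
F_1/F_2 = (L_1/L_2)/(d_1/d_2)² = 182.2/0.8836 = 206.3.
m_1 − m_2 = −2.5 log₁₀(206.3) = -5.79.

-5.79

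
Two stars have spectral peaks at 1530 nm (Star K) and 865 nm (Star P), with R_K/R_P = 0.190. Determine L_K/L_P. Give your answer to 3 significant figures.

0.00369

Wien's law gives T ∝ 1/λ_max, so T_K/T_P = λ_P/λ_K = 865/1530 = 0.5654.
Then L ∝ R²T⁴ gives L_K/L_P = (0.190)² × (0.5654)⁴ = 0.03610 × 0.1022 = 0.003688.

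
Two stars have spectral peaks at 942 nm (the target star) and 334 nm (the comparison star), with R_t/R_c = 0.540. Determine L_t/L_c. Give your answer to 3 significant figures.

Wien's law gives T ∝ 1/λ_max, so T_t/T_c = λ_c/λ_t = 334/942 = 0.3546.
Then L ∝ R²T⁴ gives L_t/L_c = (0.540)² × (0.3546)⁴ = 0.2916 × 0.01580 = 0.004609.

0.00461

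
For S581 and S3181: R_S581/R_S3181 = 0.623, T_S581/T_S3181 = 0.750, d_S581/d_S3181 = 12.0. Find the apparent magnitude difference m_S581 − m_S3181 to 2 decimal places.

L_S581/L_S3181 = (0.623)²(0.750)⁴ = 0.1228.
F_S581/F_S3181 = (L_S581/L_S3181)/(d_S581/d_S3181)² = 0.1228/144.0 = 8.528×10^-4.
m_S581 − m_S3181 = −2.5 log₁₀(8.528×10^-4) = 7.67.

7.67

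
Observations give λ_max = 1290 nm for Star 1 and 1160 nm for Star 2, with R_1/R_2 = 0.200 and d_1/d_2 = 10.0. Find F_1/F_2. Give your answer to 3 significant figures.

Wien's law: T_1/T_2 = λ_2/λ_1 = 1160/1290 = 0.8992.
L_1/L_2 = (R_1/R_2)²(T_1/T_2)⁴ = (0.200)²(0.8992)⁴ = 0.02615.
F_1/F_2 = (L_1/L_2)/(d_1/d_2)² = 0.02615/(10.0)² = 2.615×10^-4.

2.62×10^-4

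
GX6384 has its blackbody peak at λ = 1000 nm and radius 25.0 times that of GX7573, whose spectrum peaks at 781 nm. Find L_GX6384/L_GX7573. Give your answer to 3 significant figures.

Wien's law gives T ∝ 1/λ_max, so T_GX6384/T_GX7573 = λ_GX7573/λ_GX6384 = 781/1000 = 0.7810.
Then L ∝ R²T⁴ gives L_GX6384/L_GX7573 = (25.0)² × (0.7810)⁴ = 625.0 × 0.3721 = 232.5.

233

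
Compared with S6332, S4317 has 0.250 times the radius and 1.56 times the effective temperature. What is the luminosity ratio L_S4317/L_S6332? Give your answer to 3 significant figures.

0.370

From the Stefan–Boltzmann law, L ∝ R²T⁴, so
L_S4317/L_S6332 = (R_S4317/R_S6332)² (T_S4317/T_S6332)⁴ = (0.250)² × (1.56)⁴ = 0.06250 × 5.922 = 0.3702.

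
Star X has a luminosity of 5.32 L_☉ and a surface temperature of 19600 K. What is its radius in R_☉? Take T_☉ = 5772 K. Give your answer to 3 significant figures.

R/R_☉ = √(L/L_☉) / (T/T_☉)² = √(5.32) / (3.396)²
       = 2.307 / 11.53 = 0.2000.

0.200 R_☉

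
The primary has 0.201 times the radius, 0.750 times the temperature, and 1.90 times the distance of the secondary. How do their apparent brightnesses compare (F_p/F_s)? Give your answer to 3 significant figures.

0.00354

L_p/L_s = (R_p/R_s)²(T_p/T_s)⁴ = (0.201)² × (0.750)⁴ = 0.01278.
F_p/F_s = (L_p/L_s)/(d_p/d_s)² = 0.01278 / (1.90)² = 0.003541.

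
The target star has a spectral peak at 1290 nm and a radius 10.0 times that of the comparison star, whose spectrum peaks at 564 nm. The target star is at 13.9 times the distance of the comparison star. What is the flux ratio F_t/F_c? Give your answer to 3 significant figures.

0.0189

Wien's law: T_t/T_c = λ_c/λ_t = 564/1290 = 0.4372.
L_t/L_c = (R_t/R_c)²(T_t/T_c)⁴ = (10.0)²(0.4372)⁴ = 3.654.
F_t/F_c = (L_t/L_c)/(d_t/d_c)² = 3.654/(13.9)² = 0.01891.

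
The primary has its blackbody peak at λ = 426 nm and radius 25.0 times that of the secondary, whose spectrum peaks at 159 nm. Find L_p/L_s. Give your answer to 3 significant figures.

Wien's law gives T ∝ 1/λ_max, so T_p/T_s = λ_s/λ_p = 159/426 = 0.3732.
Then L ∝ R²T⁴ gives L_p/L_s = (25.0)² × (0.3732)⁴ = 625.0 × 0.01941 = 12.13.

12.1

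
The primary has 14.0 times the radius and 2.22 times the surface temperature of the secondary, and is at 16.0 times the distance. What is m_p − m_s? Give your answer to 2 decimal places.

-3.17

L_p/L_s = (14.0)²(2.22)⁴ = 4761.
F_p/F_s = (L_p/L_s)/(d_p/d_s)² = 4761/256.0 = 18.60.
m_p − m_s = −2.5 log₁₀(18.60) = -3.17.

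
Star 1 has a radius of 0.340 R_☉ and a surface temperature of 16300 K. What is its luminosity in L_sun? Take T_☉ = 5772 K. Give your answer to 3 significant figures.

L/L_☉ = (R/R_☉)² (T/T_☉)⁴ = (0.340)² × (16300/5772)⁴
       = 0.1156 × (2.824)⁴ = 0.1156 × 63.60 = 7.352.

7.35 L_sun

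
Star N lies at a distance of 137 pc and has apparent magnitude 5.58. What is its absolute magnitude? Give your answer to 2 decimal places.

M = m − 5 log₁₀(d/10 pc) = 5.58 − 5 log₁₀(137/10)
  = 5.58 − 5 × 1.137 = 5.58 − 5.68 = -0.10.

-0.10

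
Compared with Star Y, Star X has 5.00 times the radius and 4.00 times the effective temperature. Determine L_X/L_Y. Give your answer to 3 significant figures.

From the Stefan–Boltzmann law, L ∝ R²T⁴, so
L_X/L_Y = (R_X/R_Y)² (T_X/T_Y)⁴ = (5.00)² × (4.00)⁴ = 25.00 × 256.0 = 6400.

6.40×10^3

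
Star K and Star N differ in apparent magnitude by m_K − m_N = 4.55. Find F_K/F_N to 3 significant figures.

0.0151

F_K/F_N = 10^(−(m_K − m_N)/2.5) = 10^(-4.55/2.5) = 10^-1.820 = 0.01514.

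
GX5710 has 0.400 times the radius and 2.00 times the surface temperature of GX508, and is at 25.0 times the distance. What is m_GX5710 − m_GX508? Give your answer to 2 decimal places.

L_GX5710/L_GX508 = (0.400)²(2.00)⁴ = 2.560.
F_GX5710/F_GX508 = (L_GX5710/L_GX508)/(d_GX5710/d_GX508)² = 2.560/625.0 = 0.004096.
m_GX5710 − m_GX508 = −2.5 log₁₀(0.004096) = 5.97.

5.97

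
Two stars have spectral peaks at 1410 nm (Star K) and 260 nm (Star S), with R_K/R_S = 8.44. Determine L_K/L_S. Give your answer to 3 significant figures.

0.0824

Wien's law gives T ∝ 1/λ_max, so T_K/T_S = λ_S/λ_K = 260/1410 = 0.1844.
Then L ∝ R²T⁴ gives L_K/L_S = (8.44)² × (0.1844)⁴ = 71.23 × 0.001156 = 0.08236.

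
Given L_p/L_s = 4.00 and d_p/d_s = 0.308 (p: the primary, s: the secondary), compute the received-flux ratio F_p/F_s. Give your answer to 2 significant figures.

42

F = L/(4πd²), so F_p/F_s = (L_p/L_s) / (d_p/d_s)²
= 4.00 / (0.308)² = 4.00 / 0.09486 = 42.17.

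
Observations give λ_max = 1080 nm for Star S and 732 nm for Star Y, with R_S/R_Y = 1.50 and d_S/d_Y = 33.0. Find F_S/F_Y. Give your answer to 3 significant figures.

4.36×10^-4

Wien's law: T_S/T_Y = λ_Y/λ_S = 732/1080 = 0.6778.
L_S/L_Y = (R_S/R_Y)²(T_S/T_Y)⁴ = (1.50)²(0.6778)⁴ = 0.4748.
F_S/F_Y = (L_S/L_Y)/(d_S/d_Y)² = 0.4748/(33.0)² = 4.360×10^-4.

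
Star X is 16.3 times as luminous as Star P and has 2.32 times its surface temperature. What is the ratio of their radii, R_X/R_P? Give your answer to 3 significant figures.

0.750

L ∝ R²T⁴ gives R ∝ √L / T², so
R_X/R_P = √(16.3) / (2.32)² = 4.037 / 5.382 = 0.7501.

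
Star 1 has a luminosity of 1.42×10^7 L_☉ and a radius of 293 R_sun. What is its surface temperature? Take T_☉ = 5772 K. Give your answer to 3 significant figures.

2.07×10^4 K

T/T_☉ = (L/L_☉)^(1/4) / (R/R_☉)^(1/2)
T = 5772 × (1.42×10^7)^(1/4) / √(293) = 5772 × 61.39 / 17.12 = 2.070×10^4 K.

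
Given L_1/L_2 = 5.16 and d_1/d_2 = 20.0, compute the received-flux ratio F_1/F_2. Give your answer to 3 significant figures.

F = L/(4πd²), so F_1/F_2 = (L_1/L_2) / (d_1/d_2)²
= 5.16 / (20.0)² = 5.16 / 400.0 = 0.01290.

0.0129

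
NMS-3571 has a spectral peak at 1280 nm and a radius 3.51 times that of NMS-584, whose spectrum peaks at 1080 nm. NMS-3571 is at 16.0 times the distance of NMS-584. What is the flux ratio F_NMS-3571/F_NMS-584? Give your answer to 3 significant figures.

Wien's law: T_NMS-3571/T_NMS-584 = λ_NMS-584/λ_NMS-3571 = 1080/1280 = 0.8438.
L_NMS-3571/L_NMS-584 = (R_NMS-3571/R_NMS-584)²(T_NMS-3571/T_NMS-584)⁴ = (3.51)²(0.8438)⁴ = 6.244.
F_NMS-3571/F_NMS-584 = (L_NMS-3571/L_NMS-584)/(d_NMS-3571/d_NMS-584)² = 6.244/(16.0)² = 0.02439.

0.0244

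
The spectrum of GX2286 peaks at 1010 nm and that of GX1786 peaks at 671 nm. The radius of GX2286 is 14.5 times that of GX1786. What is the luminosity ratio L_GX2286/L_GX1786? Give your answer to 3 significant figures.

Wien's law gives T ∝ 1/λ_max, so T_GX2286/T_GX1786 = λ_GX1786/λ_GX2286 = 671/1010 = 0.6644.
Then L ∝ R²T⁴ gives L_GX2286/L_GX1786 = (14.5)² × (0.6644)⁴ = 210.2 × 0.1948 = 40.96.

41.0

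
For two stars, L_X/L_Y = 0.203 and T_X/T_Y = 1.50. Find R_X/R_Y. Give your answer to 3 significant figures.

L ∝ R²T⁴ gives R ∝ √L / T², so
R_X/R_Y = √(0.203) / (1.50)² = 0.4506 / 2.250 = 0.2002.

0.200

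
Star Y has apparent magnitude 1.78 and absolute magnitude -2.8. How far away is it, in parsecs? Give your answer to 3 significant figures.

m − M = 5 log₁₀(d/10 pc)
1.78 − (-2.8) = 4.58 = 5 log₁₀(d/10)
d = 10 × 10^(4.58/5) = 10 × 10^0.916 = 82.41 pc.

82.4 pc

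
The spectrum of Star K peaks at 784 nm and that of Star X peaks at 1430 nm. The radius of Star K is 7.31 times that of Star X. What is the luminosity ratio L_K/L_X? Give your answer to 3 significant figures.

591

Wien's law gives T ∝ 1/λ_max, so T_K/T_X = λ_X/λ_K = 1430/784 = 1.824.
Then L ∝ R²T⁴ gives L_K/L_X = (7.31)² × (1.824)⁴ = 53.44 × 11.07 = 591.4.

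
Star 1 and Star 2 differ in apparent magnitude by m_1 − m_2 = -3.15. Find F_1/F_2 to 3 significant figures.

F_1/F_2 = 10^(−(m_1 − m_2)/2.5) = 10^(3.15/2.5) = 10^1.260 = 18.20.

18.2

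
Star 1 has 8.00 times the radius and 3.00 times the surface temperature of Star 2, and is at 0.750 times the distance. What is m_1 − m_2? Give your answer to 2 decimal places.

L_1/L_2 = (8.00)²(3.00)⁴ = 5184.
F_1/F_2 = (L_1/L_2)/(d_1/d_2)² = 5184/0.5625 = 9216.
m_1 − m_2 = −2.5 log₁₀(9216) = -9.91.

-9.91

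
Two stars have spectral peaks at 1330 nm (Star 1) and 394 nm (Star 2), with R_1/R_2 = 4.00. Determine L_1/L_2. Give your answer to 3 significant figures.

0.123

Wien's law gives T ∝ 1/λ_max, so T_1/T_2 = λ_2/λ_1 = 394/1330 = 0.2962.
Then L ∝ R²T⁴ gives L_1/L_2 = (4.00)² × (0.2962)⁴ = 16.00 × 0.007702 = 0.1232.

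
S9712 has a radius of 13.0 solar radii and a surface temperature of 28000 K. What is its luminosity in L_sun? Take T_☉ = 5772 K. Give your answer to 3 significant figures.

9.36×10^4 L_sun

L/L_☉ = (R/R_☉)² (T/T_☉)⁴ = (13.0)² × (28000/5772)⁴
       = 169.0 × (4.851)⁴ = 169.0 × 553.8 = 9.359×10^4.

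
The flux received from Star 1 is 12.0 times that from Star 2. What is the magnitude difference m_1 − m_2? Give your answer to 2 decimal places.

m_1 − m_2 = −2.5 log₁₀(F_1/F_2) = −2.5 log₁₀(12.0) = −2.5 × (1.079) = -2.698.

-2.70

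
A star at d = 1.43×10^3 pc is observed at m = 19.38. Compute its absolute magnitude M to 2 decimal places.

M = m − 5 log₁₀(d/10 pc) = 19.38 − 5 log₁₀(1.43×10^3/10)
  = 19.38 − 5 × 2.155 = 19.38 − 10.78 = 8.60.

8.60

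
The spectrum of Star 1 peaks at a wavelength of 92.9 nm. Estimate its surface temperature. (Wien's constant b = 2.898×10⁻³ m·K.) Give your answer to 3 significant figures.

T = b/λ_max = 2.898×10⁻³ / (92.9×10⁻⁹) = 3.119×10^4 K.

3.12×10^4 K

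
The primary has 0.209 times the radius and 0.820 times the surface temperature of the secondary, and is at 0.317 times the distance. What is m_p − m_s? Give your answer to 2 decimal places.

1.77

L_p/L_s = (0.209)²(0.820)⁴ = 0.01975.
F_p/F_s = (L_p/L_s)/(d_p/d_s)² = 0.01975/0.1005 = 0.1965.
m_p − m_s = −2.5 log₁₀(0.1965) = 1.77.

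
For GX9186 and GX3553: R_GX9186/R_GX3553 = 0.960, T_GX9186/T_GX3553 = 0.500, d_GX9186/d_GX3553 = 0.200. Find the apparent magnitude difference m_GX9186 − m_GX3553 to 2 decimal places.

-0.40

L_GX9186/L_GX3553 = (0.960)²(0.500)⁴ = 0.05760.
F_GX9186/F_GX3553 = (L_GX9186/L_GX3553)/(d_GX9186/d_GX3553)² = 0.05760/0.04000 = 1.440.
m_GX9186 − m_GX3553 = −2.5 log₁₀(1.440) = -0.40.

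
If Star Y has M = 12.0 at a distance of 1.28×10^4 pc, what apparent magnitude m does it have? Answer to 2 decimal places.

m = M + 5 log₁₀(d/10 pc) = 12.0 + 5 log₁₀(1.28×10^4/10)
  = 12.0 + 5 × 3.107 = 12.0 + 15.54 = 27.54.

27.54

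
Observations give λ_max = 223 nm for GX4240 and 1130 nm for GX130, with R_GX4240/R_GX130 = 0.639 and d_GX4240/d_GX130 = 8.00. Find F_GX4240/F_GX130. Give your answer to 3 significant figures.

Wien's law: T_GX4240/T_GX130 = λ_GX130/λ_GX4240 = 1130/223 = 5.067.
L_GX4240/L_GX130 = (R_GX4240/R_GX130)²(T_GX4240/T_GX130)⁴ = (0.639)²(5.067)⁴ = 269.2.
F_GX4240/F_GX130 = (L_GX4240/L_GX130)/(d_GX4240/d_GX130)² = 269.2/(8.00)² = 4.206.

4.21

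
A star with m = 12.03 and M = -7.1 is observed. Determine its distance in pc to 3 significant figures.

m − M = 5 log₁₀(d/10 pc)
12.03 − (-7.1) = 19.13 = 5 log₁₀(d/10)
d = 10 × 10^(19.13/5) = 10 × 10^3.826 = 6.699×10^4 pc.

6.70×10^4 pc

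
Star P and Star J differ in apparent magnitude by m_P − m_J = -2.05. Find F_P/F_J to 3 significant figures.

F_P/F_J = 10^(−(m_P − m_J)/2.5) = 10^(2.05/2.5) = 10^0.820 = 6.607.

6.61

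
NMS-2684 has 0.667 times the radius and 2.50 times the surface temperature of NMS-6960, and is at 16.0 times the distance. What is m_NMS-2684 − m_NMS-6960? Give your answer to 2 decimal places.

L_NMS-2684/L_NMS-6960 = (0.667)²(2.50)⁴ = 17.38.
F_NMS-2684/F_NMS-6960 = (L_NMS-2684/L_NMS-6960)/(d_NMS-2684/d_NMS-6960)² = 17.38/256.0 = 0.06788.
m_NMS-2684 − m_NMS-6960 = −2.5 log₁₀(0.06788) = 2.92.

2.92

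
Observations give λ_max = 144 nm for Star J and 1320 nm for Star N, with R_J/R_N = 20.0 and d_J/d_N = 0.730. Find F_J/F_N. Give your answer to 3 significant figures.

5.30×10^6

Wien's law: T_J/T_N = λ_N/λ_J = 1320/144 = 9.167.
L_J/L_N = (R_J/R_N)²(T_J/T_N)⁴ = (20.0)²(9.167)⁴ = 2.824×10^6.
F_J/F_N = (L_J/L_N)/(d_J/d_N)² = 2.824×10^6/(0.730)² = 5.300×10^6.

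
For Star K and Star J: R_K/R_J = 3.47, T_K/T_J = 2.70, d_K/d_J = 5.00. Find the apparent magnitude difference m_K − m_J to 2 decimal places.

-3.52

L_K/L_J = (3.47)²(2.70)⁴ = 639.9.
F_K/F_J = (L_K/L_J)/(d_K/d_J)² = 639.9/25.00 = 25.60.
m_K − m_J = −2.5 log₁₀(25.60) = -3.52.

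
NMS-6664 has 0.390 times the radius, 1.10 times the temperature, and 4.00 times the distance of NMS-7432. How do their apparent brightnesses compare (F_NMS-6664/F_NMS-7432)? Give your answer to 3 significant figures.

L_NMS-6664/L_NMS-7432 = (R_NMS-6664/R_NMS-7432)²(T_NMS-6664/T_NMS-7432)⁴ = (0.390)² × (1.10)⁴ = 0.2227.
F_NMS-6664/F_NMS-7432 = (L_NMS-6664/L_NMS-7432)/(d_NMS-6664/d_NMS-7432)² = 0.2227 / (4.00)² = 0.01392.

0.0139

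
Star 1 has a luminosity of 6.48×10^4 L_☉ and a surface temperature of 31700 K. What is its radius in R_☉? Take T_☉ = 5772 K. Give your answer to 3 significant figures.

8.44 R_☉

R/R_☉ = √(L/L_☉) / (T/T_☉)² = √(6.48×10^4) / (5.492)²
       = 254.6 / 30.16 = 8.440.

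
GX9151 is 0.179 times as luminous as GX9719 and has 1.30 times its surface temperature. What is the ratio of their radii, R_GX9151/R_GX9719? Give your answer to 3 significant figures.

0.250

L ∝ R²T⁴ gives R ∝ √L / T², so
R_GX9151/R_GX9719 = √(0.179) / (1.30)² = 0.4231 / 1.690 = 0.2503.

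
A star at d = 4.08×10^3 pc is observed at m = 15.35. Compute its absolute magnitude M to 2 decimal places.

2.30

M = m − 5 log₁₀(d/10 pc) = 15.35 − 5 log₁₀(4.08×10^3/10)
  = 15.35 − 5 × 2.611 = 15.35 − 13.05 = 2.30.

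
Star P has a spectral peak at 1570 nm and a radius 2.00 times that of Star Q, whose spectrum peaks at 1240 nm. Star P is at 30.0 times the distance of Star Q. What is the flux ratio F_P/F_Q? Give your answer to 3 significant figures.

0.00173

Wien's law: T_P/T_Q = λ_Q/λ_P = 1240/1570 = 0.7898.
L_P/L_Q = (R_P/R_Q)²(T_P/T_Q)⁴ = (2.00)²(0.7898)⁴ = 1.556.
F_P/F_Q = (L_P/L_Q)/(d_P/d_Q)² = 1.556/(30.0)² = 0.001729.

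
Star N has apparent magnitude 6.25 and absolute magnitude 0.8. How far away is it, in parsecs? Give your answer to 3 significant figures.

m − M = 5 log₁₀(d/10 pc)
6.25 − (0.8) = 5.45 = 5 log₁₀(d/10)
d = 10 × 10^(5.45/5) = 10 × 10^1.090 = 123.0 pc.

123 pc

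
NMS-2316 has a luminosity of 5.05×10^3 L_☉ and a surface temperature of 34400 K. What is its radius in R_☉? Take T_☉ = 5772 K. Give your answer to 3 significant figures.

2.00 R_☉

R/R_☉ = √(L/L_☉) / (T/T_☉)² = √(5.05×10^3) / (5.960)²
       = 71.06 / 35.52 = 2.001.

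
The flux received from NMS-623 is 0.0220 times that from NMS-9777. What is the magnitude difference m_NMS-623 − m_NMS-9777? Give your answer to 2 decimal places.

4.14

m_NMS-623 − m_NMS-9777 = −2.5 log₁₀(F_NMS-623/F_NMS-9777) = −2.5 log₁₀(0.0220) = −2.5 × (-1.658) = 4.144.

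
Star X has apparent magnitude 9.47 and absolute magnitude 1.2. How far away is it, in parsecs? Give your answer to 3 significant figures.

m − M = 5 log₁₀(d/10 pc)
9.47 − (1.2) = 8.27 = 5 log₁₀(d/10)
d = 10 × 10^(8.27/5) = 10 × 10^1.654 = 450.8 pc.

451 pc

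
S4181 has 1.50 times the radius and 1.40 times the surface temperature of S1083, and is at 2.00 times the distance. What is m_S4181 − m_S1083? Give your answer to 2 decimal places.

L_S4181/L_S1083 = (1.50)²(1.40)⁴ = 8.644.
F_S4181/F_S1083 = (L_S4181/L_S1083)/(d_S4181/d_S1083)² = 8.644/4.000 = 2.161.
m_S4181 − m_S1083 = −2.5 log₁₀(2.161) = -0.84.

-0.84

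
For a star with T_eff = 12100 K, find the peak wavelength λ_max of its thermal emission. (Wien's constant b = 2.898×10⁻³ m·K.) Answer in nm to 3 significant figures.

λ_max = b/T = 2.898×10⁻³ / 12100 = 2.40×10^-7 m = 239.5 nm.

240 nm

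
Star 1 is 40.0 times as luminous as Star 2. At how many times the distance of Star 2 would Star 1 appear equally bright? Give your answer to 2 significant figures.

6.3

Equal flux requires L_1/d_1² = L_2/d_2², so d_1/d_2 = √(L_1/L_2)
= √(40.0) = 6.325.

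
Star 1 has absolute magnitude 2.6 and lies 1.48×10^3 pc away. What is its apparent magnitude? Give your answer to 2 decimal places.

m = M + 5 log₁₀(d/10 pc) = 2.6 + 5 log₁₀(1.48×10^3/10)
  = 2.6 + 5 × 2.170 = 2.6 + 10.85 = 13.45.

13.45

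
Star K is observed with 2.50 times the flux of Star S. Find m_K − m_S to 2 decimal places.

m_K − m_S = −2.5 log₁₀(F_K/F_S) = −2.5 log₁₀(2.50) = −2.5 × (0.398) = -0.995.

-0.99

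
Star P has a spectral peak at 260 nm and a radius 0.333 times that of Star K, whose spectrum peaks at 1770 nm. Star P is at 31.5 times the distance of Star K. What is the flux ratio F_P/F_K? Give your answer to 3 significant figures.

Wien's law: T_P/T_K = λ_K/λ_P = 1770/260 = 6.808.
L_P/L_K = (R_P/R_K)²(T_P/T_K)⁴ = (0.333)²(6.808)⁴ = 238.2.
F_P/F_K = (L_P/L_K)/(d_P/d_K)² = 238.2/(31.5)² = 0.2400.

0.240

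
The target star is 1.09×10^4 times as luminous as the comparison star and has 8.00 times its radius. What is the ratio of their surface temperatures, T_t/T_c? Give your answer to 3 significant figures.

L ∝ R²T⁴ gives T ∝ (L/R²)^(1/4), so
T_t/T_c = (1.09×10^4 / 8.00²)^(1/4) = (170.3)^(1/4) = 3.613.

3.61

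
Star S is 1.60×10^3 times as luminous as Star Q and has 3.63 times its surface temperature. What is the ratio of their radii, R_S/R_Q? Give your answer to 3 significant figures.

3.04

L ∝ R²T⁴ gives R ∝ √L / T², so
R_S/R_Q = √(1.60×10^3) / (3.63)² = 40.00 / 13.18 = 3.036.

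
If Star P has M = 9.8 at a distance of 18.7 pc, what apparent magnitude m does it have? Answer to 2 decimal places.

11.16

m = M + 5 log₁₀(d/10 pc) = 9.8 + 5 log₁₀(18.7/10)
  = 9.8 + 5 × 0.272 = 9.8 + 1.36 = 11.16.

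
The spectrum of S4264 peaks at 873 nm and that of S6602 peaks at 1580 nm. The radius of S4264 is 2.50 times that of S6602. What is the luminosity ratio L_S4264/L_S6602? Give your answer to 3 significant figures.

67.1

Wien's law gives T ∝ 1/λ_max, so T_S4264/T_S6602 = λ_S6602/λ_S4264 = 1580/873 = 1.810.
Then L ∝ R²T⁴ gives L_S4264/L_S6602 = (2.50)² × (1.810)⁴ = 6.250 × 10.73 = 67.06.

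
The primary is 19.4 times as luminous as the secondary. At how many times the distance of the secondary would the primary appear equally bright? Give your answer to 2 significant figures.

4.4

Equal flux requires L_p/d_p² = L_s/d_s², so d_p/d_s = √(L_p/L_s)
= √(19.4) = 4.405.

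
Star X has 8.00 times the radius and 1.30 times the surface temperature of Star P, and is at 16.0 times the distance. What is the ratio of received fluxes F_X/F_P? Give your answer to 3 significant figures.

L_X/L_P = (R_X/R_P)²(T_X/T_P)⁴ = (8.00)² × (1.30)⁴ = 182.8.
F_X/F_P = (L_X/L_P)/(d_X/d_P)² = 182.8 / (16.0)² = 0.7140.

0.714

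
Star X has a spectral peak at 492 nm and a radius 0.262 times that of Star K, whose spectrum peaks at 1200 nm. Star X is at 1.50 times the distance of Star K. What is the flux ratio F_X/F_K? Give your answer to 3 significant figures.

1.08

Wien's law: T_X/T_K = λ_K/λ_X = 1200/492 = 2.439.
L_X/L_K = (R_X/R_K)²(T_X/T_K)⁴ = (0.262)²(2.439)⁴ = 2.429.
F_X/F_K = (L_X/L_K)/(d_X/d_K)² = 2.429/(1.50)² = 1.080.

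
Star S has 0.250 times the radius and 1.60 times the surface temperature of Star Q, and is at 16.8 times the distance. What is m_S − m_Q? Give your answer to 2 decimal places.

L_S/L_Q = (0.250)²(1.60)⁴ = 0.4096.
F_S/F_Q = (L_S/L_Q)/(d_S/d_Q)² = 0.4096/282.2 = 0.001451.
m_S − m_Q = −2.5 log₁₀(0.001451) = 7.10.

7.10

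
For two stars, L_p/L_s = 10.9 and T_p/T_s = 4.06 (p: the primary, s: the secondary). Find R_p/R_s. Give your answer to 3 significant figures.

0.200

L ∝ R²T⁴ gives R ∝ √L / T², so
R_p/R_s = √(10.9) / (4.06)² = 3.302 / 16.48 = 0.2003.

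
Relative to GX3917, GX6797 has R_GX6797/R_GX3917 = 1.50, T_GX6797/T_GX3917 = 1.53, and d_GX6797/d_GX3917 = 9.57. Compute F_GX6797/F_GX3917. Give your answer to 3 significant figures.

L_GX6797/L_GX3917 = (R_GX6797/R_GX3917)²(T_GX6797/T_GX3917)⁴ = (1.50)² × (1.53)⁴ = 12.33.
F_GX6797/F_GX3917 = (L_GX6797/L_GX3917)/(d_GX6797/d_GX3917)² = 12.33 / (9.57)² = 0.1346.

0.135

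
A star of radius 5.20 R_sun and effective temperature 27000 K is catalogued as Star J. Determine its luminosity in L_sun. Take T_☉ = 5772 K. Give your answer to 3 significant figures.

1.29×10^4 L_sun

L/L_☉ = (R/R_☉)² (T/T_☉)⁴ = (5.20)² × (27000/5772)⁴
       = 27.04 × (4.678)⁴ = 27.04 × 478.8 = 1.295×10^4.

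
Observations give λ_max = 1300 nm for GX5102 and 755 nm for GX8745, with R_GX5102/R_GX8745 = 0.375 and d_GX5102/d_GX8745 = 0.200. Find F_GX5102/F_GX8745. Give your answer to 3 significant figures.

0.400

Wien's law: T_GX5102/T_GX8745 = λ_GX8745/λ_GX5102 = 755/1300 = 0.5808.
L_GX5102/L_GX8745 = (R_GX5102/R_GX8745)²(T_GX5102/T_GX8745)⁴ = (0.375)²(0.5808)⁴ = 0.01600.
F_GX5102/F_GX8745 = (L_GX5102/L_GX8745)/(d_GX5102/d_GX8745)² = 0.01600/(0.200)² = 0.4000.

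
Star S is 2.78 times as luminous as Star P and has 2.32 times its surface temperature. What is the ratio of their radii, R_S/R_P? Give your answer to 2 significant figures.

L ∝ R²T⁴ gives R ∝ √L / T², so
R_S/R_P = √(2.78) / (2.32)² = 1.667 / 5.382 = 0.3098.

0.31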